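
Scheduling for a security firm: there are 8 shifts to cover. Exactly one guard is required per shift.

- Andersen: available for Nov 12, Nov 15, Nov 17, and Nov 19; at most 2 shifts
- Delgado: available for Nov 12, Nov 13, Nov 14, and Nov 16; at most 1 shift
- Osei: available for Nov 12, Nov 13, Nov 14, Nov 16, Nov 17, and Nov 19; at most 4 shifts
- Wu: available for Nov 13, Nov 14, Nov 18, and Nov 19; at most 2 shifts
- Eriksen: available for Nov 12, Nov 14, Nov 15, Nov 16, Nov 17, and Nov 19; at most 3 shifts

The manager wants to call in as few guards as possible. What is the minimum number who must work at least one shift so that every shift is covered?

3

8 slots to fill and no one can take more than 4, so at least ⌈8/4⌉ = 2 guards are needed.
Any 2 guards together have capacity at most 4+3 = 7 < 8 slots, so 2 can never suffice.
Andersen, Osei, and Wu alone can cover everything: Nov 12→Andersen, Nov 13→Osei, Nov 14→Osei, Nov 15→Andersen, Nov 16→Osei, Nov 17→Osei, Nov 18→Wu, Nov 19→Wu.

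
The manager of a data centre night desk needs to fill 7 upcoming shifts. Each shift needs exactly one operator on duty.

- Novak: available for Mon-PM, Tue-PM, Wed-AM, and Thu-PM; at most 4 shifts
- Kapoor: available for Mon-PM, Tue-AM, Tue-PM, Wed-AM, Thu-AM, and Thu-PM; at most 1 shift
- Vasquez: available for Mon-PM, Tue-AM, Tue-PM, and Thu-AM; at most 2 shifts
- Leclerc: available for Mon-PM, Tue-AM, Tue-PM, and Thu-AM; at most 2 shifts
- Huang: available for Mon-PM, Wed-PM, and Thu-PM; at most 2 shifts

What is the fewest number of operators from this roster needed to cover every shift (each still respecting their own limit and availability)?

3

7 slots to fill and no one can take more than 4, so at least ⌈7/4⌉ = 2 operators are needed.
Any 2 operators together have capacity at most 4+2 = 6 < 7 slots, so 2 can never suffice.
Novak, Vasquez, and Huang alone can cover everything: Mon-PM→Novak, Tue-AM→Vasquez, Tue-PM→Novak, Wed-AM→Novak, Wed-PM→Huang, Thu-AM→Vasquez, Thu-PM→Novak.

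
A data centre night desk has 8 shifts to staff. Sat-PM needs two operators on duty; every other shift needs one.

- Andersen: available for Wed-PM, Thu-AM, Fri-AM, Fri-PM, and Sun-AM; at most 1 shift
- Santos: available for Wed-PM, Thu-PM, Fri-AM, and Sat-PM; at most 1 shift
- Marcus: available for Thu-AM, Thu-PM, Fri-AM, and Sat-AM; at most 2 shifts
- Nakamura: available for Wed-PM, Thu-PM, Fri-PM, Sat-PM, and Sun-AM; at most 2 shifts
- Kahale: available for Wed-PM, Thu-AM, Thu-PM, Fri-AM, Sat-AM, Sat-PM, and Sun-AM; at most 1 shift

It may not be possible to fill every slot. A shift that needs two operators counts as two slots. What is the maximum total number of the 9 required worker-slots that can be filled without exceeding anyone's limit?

7

Total capacity across all operators is 1+1+2+2+1 = 7, and 9 slots are needed, so at most 7 can be filled.
An assignment achieving 7: Wed-PM→Kahale, Thu-AM→Marcus, Fri-PM→Andersen, Sat-AM→Marcus, Sat-PM→Santos+Nakamura, Sun-AM→Nakamura.
Loads: Andersen 1/1, Santos 1/1, Marcus 2/2, Nakamura 2/2, Kahale 1/1.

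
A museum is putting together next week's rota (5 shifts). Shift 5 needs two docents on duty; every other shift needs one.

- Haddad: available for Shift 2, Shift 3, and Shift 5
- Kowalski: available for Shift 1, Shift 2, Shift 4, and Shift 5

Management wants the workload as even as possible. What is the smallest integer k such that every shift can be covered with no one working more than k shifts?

3

With 2 docents and 6 worker-slots to fill, someone must work at least ⌈6/2⌉ = 3 shifts, so k ≥ 3.
k = 3 works: Shift 1→Kowalski, Shift 2→Haddad, Shift 3→Haddad, Shift 4→Kowalski, Shift 5→Haddad+Kowalski.
Loads: Haddad 3, Kowalski 3 — all ≤ 3.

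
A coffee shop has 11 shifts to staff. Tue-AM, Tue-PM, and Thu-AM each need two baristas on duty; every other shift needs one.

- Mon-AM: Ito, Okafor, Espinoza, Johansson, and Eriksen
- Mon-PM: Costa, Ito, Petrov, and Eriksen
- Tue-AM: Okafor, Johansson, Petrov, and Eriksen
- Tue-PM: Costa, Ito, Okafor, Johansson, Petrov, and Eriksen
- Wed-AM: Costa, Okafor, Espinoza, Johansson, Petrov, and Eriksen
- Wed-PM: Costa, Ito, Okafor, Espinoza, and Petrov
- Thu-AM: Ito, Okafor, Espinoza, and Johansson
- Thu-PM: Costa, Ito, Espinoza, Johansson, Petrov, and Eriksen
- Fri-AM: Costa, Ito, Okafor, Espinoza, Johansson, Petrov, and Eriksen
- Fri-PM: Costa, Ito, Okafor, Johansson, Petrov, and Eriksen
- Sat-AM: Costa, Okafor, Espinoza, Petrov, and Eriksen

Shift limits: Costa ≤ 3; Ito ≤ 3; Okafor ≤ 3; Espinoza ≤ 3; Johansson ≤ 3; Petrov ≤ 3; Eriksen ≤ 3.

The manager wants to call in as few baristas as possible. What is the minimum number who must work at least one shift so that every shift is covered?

5

14 slots to fill and no one can take more than 3, so at least ⌈14/3⌉ = 5 baristas are needed.
Costa, Ito, Okafor, Espinoza, and Johansson alone can cover everything: Mon-AM→Ito, Mon-PM→Costa, Tue-AM→Okafor+Johansson, Tue-PM→Okafor+Johansson, Wed-AM→Costa, Wed-PM→Ito, Thu-AM→Espinoza+Johansson, Thu-PM→Ito, Fri-AM→Espinoza, Fri-PM→Okafor, Sat-AM→Costa.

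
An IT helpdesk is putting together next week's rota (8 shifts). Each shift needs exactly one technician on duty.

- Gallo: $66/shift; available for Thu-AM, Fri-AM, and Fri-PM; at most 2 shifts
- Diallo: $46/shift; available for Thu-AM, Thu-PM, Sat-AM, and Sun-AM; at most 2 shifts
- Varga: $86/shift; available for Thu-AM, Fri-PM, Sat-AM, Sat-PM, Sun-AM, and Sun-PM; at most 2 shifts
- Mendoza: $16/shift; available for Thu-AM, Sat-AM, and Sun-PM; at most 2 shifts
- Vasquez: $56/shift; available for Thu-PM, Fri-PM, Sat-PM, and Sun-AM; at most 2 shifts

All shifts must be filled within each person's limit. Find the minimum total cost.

Fri-AM can only be covered by Gallo, so that assignment is forced.
Picking the cheapest available technician for each shift independently would cost $318, but that ignores the shift limits.
An optimal schedule: Thu-AM→Gallo, Thu-PM→Diallo, Fri-AM→Gallo, Fri-PM→Vasquez, Sat-AM→Mendoza, Sat-PM→Vasquez, Sun-AM→Diallo, Sun-PM→Mendoza.
Total: 66 + 46 + 66 + 56 + 16 + 56 + 46 + 16 = $368.

$368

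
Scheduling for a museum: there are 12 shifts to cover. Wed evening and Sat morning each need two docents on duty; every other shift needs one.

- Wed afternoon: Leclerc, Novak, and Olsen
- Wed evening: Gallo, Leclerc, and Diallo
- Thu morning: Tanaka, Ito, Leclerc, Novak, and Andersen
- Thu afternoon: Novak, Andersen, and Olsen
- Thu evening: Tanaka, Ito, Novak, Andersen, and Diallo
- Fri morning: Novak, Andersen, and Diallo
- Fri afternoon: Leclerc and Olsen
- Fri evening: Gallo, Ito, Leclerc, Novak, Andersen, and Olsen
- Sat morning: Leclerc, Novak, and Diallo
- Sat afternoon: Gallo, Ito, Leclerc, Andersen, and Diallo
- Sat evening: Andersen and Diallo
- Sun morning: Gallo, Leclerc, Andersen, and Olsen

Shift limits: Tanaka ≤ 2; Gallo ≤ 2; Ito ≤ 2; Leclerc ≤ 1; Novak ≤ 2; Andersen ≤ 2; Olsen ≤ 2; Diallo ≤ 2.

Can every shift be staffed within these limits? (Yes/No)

One valid schedule: Wed afternoon→Novak, Wed evening→Gallo+Diallo, Thu morning→Tanaka, Thu afternoon→Olsen, Thu evening→Tanaka, Fri morning→Andersen, Fri afternoon→Leclerc, Fri evening→Ito, Sat morning→Novak+Diallo, Sat afternoon→Ito, Sat evening→Andersen, Sun morning→Gallo.
Loads: Tanaka 2/2, Gallo 2/2, Ito 2/2, Leclerc 1/1, Novak 2/2, Andersen 2/2, Olsen 1/2, Diallo 2/2 — all within limits.

Yes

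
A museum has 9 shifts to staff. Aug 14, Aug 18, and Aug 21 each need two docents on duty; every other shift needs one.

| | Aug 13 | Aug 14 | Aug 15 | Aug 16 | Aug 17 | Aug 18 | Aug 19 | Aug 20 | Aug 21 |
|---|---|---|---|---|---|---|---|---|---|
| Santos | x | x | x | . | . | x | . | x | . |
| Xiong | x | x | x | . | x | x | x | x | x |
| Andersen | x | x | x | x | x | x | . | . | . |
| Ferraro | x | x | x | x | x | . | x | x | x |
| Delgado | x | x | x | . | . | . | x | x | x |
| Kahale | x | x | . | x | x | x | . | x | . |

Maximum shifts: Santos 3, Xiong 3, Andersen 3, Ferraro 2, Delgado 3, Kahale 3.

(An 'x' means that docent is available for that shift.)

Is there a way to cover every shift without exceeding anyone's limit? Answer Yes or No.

One valid schedule: Aug 13→Santos, Aug 14→Andersen+Ferraro, Aug 15→Santos, Aug 16→Andersen, Aug 17→Xiong, Aug 18→Andersen+Kahale, Aug 19→Xiong, Aug 20→Santos, Aug 21→Xiong+Ferraro.
Loads: Santos 3/3, Xiong 3/3, Andersen 3/3, Ferraro 2/2, Delgado 0/3, Kahale 1/3 — all within limits.

Yes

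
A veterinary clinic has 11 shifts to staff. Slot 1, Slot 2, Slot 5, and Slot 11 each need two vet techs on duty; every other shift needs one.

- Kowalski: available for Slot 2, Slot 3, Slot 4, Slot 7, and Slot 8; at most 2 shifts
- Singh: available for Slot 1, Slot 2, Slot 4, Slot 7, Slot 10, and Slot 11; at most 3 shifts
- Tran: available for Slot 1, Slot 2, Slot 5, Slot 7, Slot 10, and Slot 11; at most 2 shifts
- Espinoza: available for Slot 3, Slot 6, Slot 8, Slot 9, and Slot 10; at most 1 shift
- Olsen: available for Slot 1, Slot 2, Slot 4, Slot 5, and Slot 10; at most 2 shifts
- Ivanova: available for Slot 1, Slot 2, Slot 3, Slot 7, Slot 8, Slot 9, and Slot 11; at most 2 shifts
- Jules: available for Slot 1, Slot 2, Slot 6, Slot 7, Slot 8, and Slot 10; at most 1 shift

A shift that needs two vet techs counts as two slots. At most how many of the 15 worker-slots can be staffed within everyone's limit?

Total capacity across all vet techs is 2+3+2+1+2+2+1 = 13, and 15 slots are needed, so at most 13 can be filled.
An assignment achieving 13: Slot 1→Singh+Olsen, Slot 3→Kowalski, Slot 4→Kowalski, Slot 5→Tran+Olsen, Slot 6→Espinoza, Slot 7→Singh, Slot 8→Ivanova, Slot 9→Ivanova, Slot 10→Jules, Slot 11→Singh+Tran.
Loads: Kowalski 2/2, Singh 3/3, Tran 2/2, Espinoza 1/1, Olsen 2/2, Ivanova 2/2, Jules 1/1.

13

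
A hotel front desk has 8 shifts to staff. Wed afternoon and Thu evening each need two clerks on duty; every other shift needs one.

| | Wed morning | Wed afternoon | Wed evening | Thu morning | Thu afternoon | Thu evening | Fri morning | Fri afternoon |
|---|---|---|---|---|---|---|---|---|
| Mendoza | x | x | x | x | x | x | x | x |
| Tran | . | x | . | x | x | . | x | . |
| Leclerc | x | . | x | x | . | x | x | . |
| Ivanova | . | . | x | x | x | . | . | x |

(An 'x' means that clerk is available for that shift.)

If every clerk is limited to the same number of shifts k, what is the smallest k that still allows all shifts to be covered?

With 4 clerks and 10 worker-slots to fill, someone must work at least ⌈10/4⌉ = 3 shifts, so k ≥ 3.
k = 3 works: Wed morning→Mendoza, Wed afternoon→Mendoza+Tran, Wed evening→Leclerc, Thu morning→Leclerc, Thu afternoon→Tran, Thu evening→Mendoza+Leclerc, Fri morning→Tran, Fri afternoon→Ivanova.
Loads: Mendoza 3, Tran 3, Leclerc 3, Ivanova 1 — all ≤ 3.

3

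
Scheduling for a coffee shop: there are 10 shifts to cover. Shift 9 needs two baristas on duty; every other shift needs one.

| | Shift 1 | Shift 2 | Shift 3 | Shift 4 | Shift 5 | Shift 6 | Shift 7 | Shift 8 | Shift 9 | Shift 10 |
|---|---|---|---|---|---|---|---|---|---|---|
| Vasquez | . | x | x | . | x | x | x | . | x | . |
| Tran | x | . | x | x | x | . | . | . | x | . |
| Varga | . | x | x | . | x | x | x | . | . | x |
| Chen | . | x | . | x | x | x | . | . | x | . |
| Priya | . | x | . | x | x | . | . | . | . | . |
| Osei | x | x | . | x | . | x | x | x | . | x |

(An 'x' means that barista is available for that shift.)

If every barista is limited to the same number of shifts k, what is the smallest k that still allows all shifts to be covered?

2

With 6 baristas and 11 worker-slots to fill, someone must work at least ⌈11/6⌉ = 2 shifts, so k ≥ 2.
k = 2 works: Shift 1→Tran, Shift 2→Priya, Shift 3→Vasquez, Shift 4→Chen, Shift 5→Priya, Shift 6→Varga, Shift 7→Vasquez, Shift 8→Osei, Shift 9→Tran+Chen, Shift 10→Varga.
Loads: Vasquez 2, Tran 2, Varga 2, Chen 2, Priya 2, Osei 1 — all ≤ 2.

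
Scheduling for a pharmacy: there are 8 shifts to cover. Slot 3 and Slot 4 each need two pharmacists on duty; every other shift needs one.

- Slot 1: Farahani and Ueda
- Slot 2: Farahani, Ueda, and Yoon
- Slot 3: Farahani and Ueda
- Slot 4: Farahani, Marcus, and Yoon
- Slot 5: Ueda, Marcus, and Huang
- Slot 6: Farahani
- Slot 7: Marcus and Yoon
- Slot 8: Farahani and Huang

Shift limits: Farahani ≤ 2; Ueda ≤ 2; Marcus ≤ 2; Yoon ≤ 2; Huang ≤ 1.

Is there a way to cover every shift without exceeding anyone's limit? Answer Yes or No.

Total capacity is 2+2+2+2+1 = 9 but 10 worker-slots are needed — infeasible.

No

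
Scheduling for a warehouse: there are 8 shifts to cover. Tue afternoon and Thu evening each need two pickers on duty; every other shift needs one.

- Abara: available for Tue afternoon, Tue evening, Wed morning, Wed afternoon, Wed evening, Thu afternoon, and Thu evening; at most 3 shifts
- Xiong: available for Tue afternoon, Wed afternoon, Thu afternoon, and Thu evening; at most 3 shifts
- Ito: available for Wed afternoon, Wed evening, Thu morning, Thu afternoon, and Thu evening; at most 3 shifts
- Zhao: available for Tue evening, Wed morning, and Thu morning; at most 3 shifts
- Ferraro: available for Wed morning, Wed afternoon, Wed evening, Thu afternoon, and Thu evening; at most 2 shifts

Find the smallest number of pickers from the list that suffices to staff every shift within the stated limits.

10 slots to fill and no one can take more than 3, so at least ⌈10/3⌉ = 4 pickers are needed.
Abara, Xiong, Ito, and Zhao alone can cover everything: Tue afternoon→Abara+Xiong, Tue evening→Abara, Wed morning→Abara, Wed afternoon→Xiong, Wed evening→Ito, Thu morning→Zhao, Thu afternoon→Ito, Thu evening→Xiong+Ito.

4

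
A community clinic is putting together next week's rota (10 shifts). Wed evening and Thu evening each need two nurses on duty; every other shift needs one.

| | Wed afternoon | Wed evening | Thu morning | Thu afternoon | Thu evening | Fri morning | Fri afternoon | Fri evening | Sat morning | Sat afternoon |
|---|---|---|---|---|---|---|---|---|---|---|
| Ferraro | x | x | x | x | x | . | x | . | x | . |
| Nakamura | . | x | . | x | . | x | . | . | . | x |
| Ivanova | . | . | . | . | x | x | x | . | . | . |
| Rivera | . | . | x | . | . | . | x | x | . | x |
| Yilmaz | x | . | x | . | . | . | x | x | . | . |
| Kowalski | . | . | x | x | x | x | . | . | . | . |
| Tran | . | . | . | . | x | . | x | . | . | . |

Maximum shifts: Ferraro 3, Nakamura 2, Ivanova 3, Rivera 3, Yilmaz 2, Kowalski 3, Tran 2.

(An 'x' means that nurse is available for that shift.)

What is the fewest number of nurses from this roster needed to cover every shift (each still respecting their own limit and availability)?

12 slots to fill and no one can take more than 3, so at least ⌈12/3⌉ = 4 nurses are needed.
No set of 4 nurses can cover every shift (each such set leaves at least one shift with no one available or exceeds a cap).
Ferraro, Nakamura, Ivanova, Rivera, and Yilmaz alone can cover everything: Wed afternoon→Yilmaz, Wed evening→Ferraro+Nakamura, Thu morning→Rivera, Thu afternoon→Nakamura, Thu evening→Ferraro+Ivanova, Fri morning→Ivanova, Fri afternoon→Ivanova, Fri evening→Rivera, Sat morning→Ferraro, Sat afternoon→Rivera.

5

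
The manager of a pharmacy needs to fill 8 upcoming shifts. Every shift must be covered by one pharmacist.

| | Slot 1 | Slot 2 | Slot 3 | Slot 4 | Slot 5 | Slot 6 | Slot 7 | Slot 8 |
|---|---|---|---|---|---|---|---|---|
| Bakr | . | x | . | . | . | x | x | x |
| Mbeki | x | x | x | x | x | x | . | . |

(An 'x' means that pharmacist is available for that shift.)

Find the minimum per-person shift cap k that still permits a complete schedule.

With 2 pharmacists and 8 worker-slots to fill, someone must work at least ⌈8/2⌉ = 4 shifts, so k ≥ 4.
k = 4 works: Slot 1→Mbeki, Slot 2→Bakr, Slot 3→Mbeki, Slot 4→Mbeki, Slot 5→Mbeki, Slot 6→Bakr, Slot 7→Bakr, Slot 8→Bakr.
Loads: Bakr 4, Mbeki 4 — all ≤ 4.

4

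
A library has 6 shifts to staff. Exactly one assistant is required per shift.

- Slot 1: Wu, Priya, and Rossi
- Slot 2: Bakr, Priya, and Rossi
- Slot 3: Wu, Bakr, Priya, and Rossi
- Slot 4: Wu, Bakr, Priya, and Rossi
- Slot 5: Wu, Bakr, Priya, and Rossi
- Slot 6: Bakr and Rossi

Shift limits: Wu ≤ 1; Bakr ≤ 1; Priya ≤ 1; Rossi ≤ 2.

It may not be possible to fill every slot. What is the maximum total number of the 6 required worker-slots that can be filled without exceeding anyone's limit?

5

Total capacity across all assistants is 1+1+1+2 = 5, and 6 slots are needed, so at most 5 can be filled.
An assignment achieving 5: Slot 1→Wu, Slot 2→Priya, Slot 3→Rossi, Slot 4→Rossi, Slot 6→Bakr.
Loads: Wu 1/1, Bakr 1/1, Priya 1/1, Rossi 2/2.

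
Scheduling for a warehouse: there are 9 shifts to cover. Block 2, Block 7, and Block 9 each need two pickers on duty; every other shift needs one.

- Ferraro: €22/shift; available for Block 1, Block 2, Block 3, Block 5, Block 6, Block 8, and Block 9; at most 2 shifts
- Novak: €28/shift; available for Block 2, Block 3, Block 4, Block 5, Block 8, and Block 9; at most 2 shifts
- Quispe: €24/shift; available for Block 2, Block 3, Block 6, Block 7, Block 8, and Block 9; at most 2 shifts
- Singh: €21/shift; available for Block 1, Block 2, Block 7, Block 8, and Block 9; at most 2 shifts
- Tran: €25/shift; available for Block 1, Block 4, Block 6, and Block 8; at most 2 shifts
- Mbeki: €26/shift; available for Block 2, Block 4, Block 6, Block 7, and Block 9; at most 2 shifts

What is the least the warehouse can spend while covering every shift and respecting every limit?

Picking the cheapest available picker for each shift independently would cost €264, but that ignores the shift limits.
An optimal schedule: Block 1→Ferraro, Block 2→Quispe+Mbeki, Block 3→Novak, Block 4→Novak, Block 5→Ferraro, Block 6→Tran, Block 7→Quispe+Singh, Block 8→Tran, Block 9→Singh+Mbeki.
Total: 22 + 24 + 26 + 28 + 28 + 22 + 25 + 24 + 21 + 25 + 21 + 26 = €292.

€292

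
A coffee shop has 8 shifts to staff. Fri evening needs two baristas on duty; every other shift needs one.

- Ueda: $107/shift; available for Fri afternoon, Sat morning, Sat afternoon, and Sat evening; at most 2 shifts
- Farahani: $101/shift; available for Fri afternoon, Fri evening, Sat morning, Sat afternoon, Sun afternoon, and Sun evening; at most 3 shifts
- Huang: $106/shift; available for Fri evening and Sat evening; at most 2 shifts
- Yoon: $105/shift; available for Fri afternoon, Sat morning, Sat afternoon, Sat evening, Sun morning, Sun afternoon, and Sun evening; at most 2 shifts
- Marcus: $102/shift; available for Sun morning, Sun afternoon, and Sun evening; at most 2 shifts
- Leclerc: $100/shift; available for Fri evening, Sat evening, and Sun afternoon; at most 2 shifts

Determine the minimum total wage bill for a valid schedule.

Picking the cheapest available barista for each shift independently would cost $907, but that ignores the shift limits.
An optimal schedule: Fri afternoon→Farahani, Fri evening→Leclerc+Farahani, Sat morning→Farahani, Sat afternoon→Yoon, Sat evening→Leclerc, Sun morning→Marcus, Sun afternoon→Yoon, Sun evening→Marcus.
Total: 101 + 100 + 101 + 101 + 105 + 100 + 102 + 105 + 102 = $917.

$917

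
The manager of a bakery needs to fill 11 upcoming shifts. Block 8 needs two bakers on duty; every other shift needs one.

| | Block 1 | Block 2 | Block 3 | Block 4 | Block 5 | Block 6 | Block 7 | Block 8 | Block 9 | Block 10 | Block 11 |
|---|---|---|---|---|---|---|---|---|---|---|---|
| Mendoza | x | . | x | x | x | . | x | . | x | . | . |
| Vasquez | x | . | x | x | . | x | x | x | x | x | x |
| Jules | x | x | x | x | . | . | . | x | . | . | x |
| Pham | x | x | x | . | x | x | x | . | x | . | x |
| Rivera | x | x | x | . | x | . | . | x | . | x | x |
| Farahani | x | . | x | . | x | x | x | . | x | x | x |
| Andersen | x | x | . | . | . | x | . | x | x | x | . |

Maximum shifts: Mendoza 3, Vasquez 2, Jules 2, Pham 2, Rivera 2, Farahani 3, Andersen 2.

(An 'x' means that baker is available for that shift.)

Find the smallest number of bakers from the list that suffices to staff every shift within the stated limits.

12 slots to fill and no one can take more than 3, so at least ⌈12/3⌉ = 4 bakers are needed.
Any 4 bakers together have capacity at most 3+3+2+2 = 10 < 12 slots, so 4 can never suffice.
Mendoza, Vasquez, Jules, Pham, and Farahani alone can cover everything: Block 1→Farahani, Block 2→Jules, Block 3→Farahani, Block 4→Mendoza, Block 5→Mendoza, Block 6→Pham, Block 7→Mendoza, Block 8→Vasquez+Jules, Block 9→Pham, Block 10→Vasquez, Block 11→Farahani.

5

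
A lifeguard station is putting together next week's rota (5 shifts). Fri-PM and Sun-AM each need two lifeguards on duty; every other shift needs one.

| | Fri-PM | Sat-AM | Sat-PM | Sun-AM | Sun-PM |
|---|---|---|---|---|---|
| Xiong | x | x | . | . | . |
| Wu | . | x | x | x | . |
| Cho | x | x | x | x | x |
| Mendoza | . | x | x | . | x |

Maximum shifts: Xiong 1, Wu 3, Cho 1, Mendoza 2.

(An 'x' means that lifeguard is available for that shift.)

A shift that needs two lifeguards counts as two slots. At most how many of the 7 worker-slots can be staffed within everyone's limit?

Total capacity across all lifeguards is 1+3+1+2 = 7, and 7 slots are needed, so at most 7 can be filled.
Shifts {Fri-PM, Sun-AM} need 4 slots but only Xiong, Wu, and Cho are available for them, supplying at most 3 — so at least 1 slot must go unfilled.
An assignment achieving 6: Fri-PM→Xiong+Cho, Sat-AM→Wu, Sat-PM→Wu, Sun-AM→Wu, Sun-PM→Mendoza.
Loads: Xiong 1/1, Wu 3/3, Cho 1/1, Mendoza 1/2.

6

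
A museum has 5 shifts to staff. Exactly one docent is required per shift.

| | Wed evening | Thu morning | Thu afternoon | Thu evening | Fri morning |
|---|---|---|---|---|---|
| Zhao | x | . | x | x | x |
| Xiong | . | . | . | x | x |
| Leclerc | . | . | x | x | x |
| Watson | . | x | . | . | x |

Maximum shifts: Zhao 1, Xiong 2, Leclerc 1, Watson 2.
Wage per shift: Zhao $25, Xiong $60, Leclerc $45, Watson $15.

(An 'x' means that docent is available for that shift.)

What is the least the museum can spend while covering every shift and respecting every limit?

$160

Wed evening can only be covered by Zhao, so that assignment is forced.
Thu morning can only be covered by Watson, so that assignment is forced.
Picking the cheapest available docent for each shift independently would cost $105, but that ignores the shift limits.
An optimal schedule: Wed evening→Zhao, Thu morning→Watson, Thu afternoon→Leclerc, Thu evening→Xiong, Fri morning→Watson.
Total: 25 + 15 + 45 + 60 + 15 = $160.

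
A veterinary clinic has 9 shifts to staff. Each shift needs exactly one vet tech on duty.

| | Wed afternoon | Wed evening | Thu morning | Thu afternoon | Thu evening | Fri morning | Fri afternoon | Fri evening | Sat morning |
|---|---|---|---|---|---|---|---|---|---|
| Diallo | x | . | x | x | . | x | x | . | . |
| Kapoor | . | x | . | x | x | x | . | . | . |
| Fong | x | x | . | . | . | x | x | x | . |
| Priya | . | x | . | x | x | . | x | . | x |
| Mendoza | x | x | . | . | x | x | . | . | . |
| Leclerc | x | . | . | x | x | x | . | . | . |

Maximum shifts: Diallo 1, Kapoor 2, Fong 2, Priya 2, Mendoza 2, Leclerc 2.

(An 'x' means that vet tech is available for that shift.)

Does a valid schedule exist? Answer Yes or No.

Thu morning can only be covered by Diallo, so that assignment is forced.
Fri evening can only be covered by Fong, so that assignment is forced.
Sat morning can only be covered by Priya, so that assignment is forced.
One valid schedule: Wed afternoon→Mendoza, Wed evening→Kapoor, Thu morning→Diallo, Thu afternoon→Kapoor, Thu evening→Priya, Fri morning→Mendoza, Fri afternoon→Fong, Fri evening→Fong, Sat morning→Priya.
Loads: Diallo 1/1, Kapoor 2/2, Fong 2/2, Priya 2/2, Mendoza 2/2, Leclerc 0/2 — all within limits.

Yes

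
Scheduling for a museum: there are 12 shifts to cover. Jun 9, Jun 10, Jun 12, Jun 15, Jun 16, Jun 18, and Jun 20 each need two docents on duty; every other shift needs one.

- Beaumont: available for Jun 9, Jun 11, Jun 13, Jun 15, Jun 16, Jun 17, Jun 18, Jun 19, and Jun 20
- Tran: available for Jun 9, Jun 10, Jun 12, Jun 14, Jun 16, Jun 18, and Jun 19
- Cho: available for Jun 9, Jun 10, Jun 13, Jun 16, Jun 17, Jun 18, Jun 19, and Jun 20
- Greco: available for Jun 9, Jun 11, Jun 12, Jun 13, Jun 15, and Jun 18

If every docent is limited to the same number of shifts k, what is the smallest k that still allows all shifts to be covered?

5

With 4 docents and 19 worker-slots to fill, someone must work at least ⌈19/4⌉ = 5 shifts, so k ≥ 5.
k = 5 works: Jun 9→Cho+Greco, Jun 10→Tran+Cho, Jun 11→Beaumont, Jun 12→Tran+Greco, Jun 13→Beaumont, Jun 14→Tran, Jun 15→Beaumont+Greco, Jun 16→Tran+Cho, Jun 17→Beaumont, Jun 18→Cho+Greco, Jun 19→Tran, Jun 20→Beaumont+Cho.
Loads: Beaumont 5, Tran 5, Cho 5, Greco 4 — all ≤ 5.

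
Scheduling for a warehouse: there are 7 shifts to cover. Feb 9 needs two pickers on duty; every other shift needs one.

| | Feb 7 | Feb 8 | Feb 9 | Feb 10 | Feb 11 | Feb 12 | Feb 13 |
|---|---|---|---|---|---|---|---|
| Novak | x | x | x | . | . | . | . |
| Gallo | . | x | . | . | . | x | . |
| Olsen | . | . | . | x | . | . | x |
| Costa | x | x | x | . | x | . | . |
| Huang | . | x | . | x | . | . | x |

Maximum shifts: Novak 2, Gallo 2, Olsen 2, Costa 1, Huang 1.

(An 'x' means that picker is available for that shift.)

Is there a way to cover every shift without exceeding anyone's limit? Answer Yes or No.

Total capacity is 8 and 8 slots are needed, so capacity alone doesn't rule it out.
Shifts {Feb 9, Feb 11} need 3 worker-slots in total, but the pickers available for any of those shifts (Novak and Costa) can supply at most 2 among them. So no valid schedule exists.

No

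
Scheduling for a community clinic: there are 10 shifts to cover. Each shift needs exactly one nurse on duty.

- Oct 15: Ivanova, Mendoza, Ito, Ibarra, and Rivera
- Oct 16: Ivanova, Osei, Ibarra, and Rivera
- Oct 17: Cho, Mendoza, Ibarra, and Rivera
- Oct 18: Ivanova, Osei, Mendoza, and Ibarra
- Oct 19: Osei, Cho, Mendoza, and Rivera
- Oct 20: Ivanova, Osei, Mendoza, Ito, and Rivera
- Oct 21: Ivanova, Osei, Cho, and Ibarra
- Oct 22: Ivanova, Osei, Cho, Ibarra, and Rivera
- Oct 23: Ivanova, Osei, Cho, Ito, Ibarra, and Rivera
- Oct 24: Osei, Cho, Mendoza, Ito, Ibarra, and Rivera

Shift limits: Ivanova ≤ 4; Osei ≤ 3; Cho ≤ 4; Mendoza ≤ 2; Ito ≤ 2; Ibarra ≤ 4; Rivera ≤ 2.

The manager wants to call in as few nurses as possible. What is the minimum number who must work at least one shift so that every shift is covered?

10 slots to fill and no one can take more than 4, so at least ⌈10/4⌉ = 3 nurses are needed.
Ivanova, Osei, and Cho alone can cover everything: Oct 15→Ivanova, Oct 16→Ivanova, Oct 17→Cho, Oct 18→Ivanova, Oct 19→Osei, Oct 20→Ivanova, Oct 21→Osei, Oct 22→Cho, Oct 23→Cho, Oct 24→Osei.

3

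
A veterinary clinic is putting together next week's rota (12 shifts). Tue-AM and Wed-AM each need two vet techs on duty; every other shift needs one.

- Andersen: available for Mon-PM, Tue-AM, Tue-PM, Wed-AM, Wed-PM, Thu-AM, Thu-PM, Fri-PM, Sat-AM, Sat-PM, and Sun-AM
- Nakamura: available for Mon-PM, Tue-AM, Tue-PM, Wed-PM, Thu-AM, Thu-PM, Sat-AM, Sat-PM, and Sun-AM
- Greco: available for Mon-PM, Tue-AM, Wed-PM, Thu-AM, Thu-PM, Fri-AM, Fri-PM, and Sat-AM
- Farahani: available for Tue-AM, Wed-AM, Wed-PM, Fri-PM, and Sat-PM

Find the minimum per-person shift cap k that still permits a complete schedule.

With 4 vet techs and 14 worker-slots to fill, someone must work at least ⌈14/4⌉ = 4 shifts, so k ≥ 4.
k = 4 works: Mon-PM→Andersen, Tue-AM→Greco+Farahani, Tue-PM→Andersen, Wed-AM→Andersen+Farahani, Wed-PM→Greco, Thu-AM→Nakamura, Thu-PM→Nakamura, Fri-AM→Greco, Fri-PM→Greco, Sat-AM→Nakamura, Sat-PM→Nakamura, Sun-AM→Andersen.
Loads: Andersen 4, Nakamura 4, Greco 4, Farahani 2 — all ≤ 4.

4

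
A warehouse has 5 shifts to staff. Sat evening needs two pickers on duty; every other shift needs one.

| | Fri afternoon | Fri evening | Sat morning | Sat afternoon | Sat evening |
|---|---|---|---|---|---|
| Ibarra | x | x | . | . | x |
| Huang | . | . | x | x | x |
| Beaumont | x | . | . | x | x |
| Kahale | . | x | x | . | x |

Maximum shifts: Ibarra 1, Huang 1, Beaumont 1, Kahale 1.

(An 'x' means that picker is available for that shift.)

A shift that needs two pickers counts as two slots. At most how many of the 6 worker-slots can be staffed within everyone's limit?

4

Total capacity across all pickers is 1+1+1+1 = 4, and 6 slots are needed, so at most 4 can be filled.
An assignment achieving 4: Fri afternoon→Ibarra, Fri evening→Kahale, Sat morning→Huang, Sat afternoon→Beaumont.
Loads: Ibarra 1/1, Huang 1/1, Beaumont 1/1, Kahale 1/1.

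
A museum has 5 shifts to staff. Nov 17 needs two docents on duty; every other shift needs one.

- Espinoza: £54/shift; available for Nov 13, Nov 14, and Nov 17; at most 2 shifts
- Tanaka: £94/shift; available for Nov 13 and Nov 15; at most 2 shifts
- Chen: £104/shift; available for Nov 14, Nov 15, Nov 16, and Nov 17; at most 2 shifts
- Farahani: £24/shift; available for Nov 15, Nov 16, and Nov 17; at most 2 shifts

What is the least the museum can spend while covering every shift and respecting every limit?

Picking the cheapest available docent for each shift independently would cost £234, but that ignores the shift limits.
An optimal schedule: Nov 13→Tanaka, Nov 14→Espinoza, Nov 15→Tanaka, Nov 16→Farahani, Nov 17→Farahani+Espinoza.
Total: 94 + 54 + 94 + 24 + 24 + 54 = £344.

£344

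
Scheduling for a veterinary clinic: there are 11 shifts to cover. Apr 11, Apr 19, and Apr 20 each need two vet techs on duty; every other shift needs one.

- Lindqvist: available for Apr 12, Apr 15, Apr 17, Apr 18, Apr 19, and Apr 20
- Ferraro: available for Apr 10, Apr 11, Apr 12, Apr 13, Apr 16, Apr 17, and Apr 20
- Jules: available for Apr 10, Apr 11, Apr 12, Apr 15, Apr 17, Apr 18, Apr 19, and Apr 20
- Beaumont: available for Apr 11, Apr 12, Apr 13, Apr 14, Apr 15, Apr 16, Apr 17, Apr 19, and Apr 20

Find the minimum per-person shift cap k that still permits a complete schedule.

With 4 vet techs and 14 worker-slots to fill, someone must work at least ⌈14/4⌉ = 4 shifts, so k ≥ 4.
k = 4 works: Apr 10→Ferraro, Apr 11→Ferraro+Jules, Apr 12→Lindqvist, Apr 13→Ferraro, Apr 14→Beaumont, Apr 15→Lindqvist, Apr 16→Ferraro, Apr 17→Jules, Apr 18→Lindqvist, Apr 19→Lindqvist+Jules, Apr 20→Jules+Beaumont.
Loads: Lindqvist 4, Ferraro 4, Jules 4, Beaumont 2 — all ≤ 4.

4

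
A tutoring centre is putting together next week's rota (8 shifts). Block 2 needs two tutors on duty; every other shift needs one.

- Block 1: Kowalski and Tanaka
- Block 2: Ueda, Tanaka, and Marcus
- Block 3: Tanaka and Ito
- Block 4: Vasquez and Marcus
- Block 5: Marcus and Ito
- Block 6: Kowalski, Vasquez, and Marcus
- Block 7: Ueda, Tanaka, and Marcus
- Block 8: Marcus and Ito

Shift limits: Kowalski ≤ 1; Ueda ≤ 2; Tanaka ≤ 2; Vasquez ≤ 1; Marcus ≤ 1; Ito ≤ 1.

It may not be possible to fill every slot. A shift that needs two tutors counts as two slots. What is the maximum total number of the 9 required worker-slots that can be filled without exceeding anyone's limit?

Total capacity across all tutors is 1+2+2+1+1+1 = 8, and 9 slots are needed, so at most 8 can be filled.
An assignment achieving 8: Block 1→Kowalski, Block 2→Ueda+Tanaka, Block 3→Tanaka, Block 4→Vasquez, Block 5→Marcus, Block 7→Ueda, Block 8→Ito.
Loads: Kowalski 1/1, Ueda 2/2, Tanaka 2/2, Vasquez 1/1, Marcus 1/1, Ito 1/1.

8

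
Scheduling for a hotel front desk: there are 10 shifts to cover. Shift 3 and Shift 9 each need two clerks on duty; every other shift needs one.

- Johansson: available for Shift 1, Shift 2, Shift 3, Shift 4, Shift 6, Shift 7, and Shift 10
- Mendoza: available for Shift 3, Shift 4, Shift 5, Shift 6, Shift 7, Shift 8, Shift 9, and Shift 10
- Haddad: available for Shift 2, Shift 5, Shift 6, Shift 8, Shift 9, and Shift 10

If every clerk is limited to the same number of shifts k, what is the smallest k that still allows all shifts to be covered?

With 3 clerks and 12 worker-slots to fill, someone must work at least ⌈12/3⌉ = 4 shifts, so k ≥ 4.
k = 4 works: Shift 1→Johansson, Shift 2→Johansson, Shift 3→Johansson+Mendoza, Shift 4→Johansson, Shift 5→Mendoza, Shift 6→Haddad, Shift 7→Mendoza, Shift 8→Haddad, Shift 9→Mendoza+Haddad, Shift 10→Haddad.
Loads: Johansson 4, Mendoza 4, Haddad 4 — all ≤ 4.

4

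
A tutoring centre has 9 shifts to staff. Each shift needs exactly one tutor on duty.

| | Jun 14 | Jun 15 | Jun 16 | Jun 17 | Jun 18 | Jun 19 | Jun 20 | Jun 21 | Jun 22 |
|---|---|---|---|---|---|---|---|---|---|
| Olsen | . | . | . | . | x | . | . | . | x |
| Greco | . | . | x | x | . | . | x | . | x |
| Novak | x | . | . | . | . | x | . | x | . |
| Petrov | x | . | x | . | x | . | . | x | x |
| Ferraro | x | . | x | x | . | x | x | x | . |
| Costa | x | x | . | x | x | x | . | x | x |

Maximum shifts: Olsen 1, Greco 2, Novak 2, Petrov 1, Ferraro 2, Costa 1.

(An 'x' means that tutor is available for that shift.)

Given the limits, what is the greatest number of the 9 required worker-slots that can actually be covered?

Total capacity across all tutors is 1+2+2+1+2+1 = 9, and 9 slots are needed, so at most 9 can be filled.
An assignment achieving 9: Jun 14→Novak, Jun 15→Costa, Jun 16→Greco, Jun 17→Ferraro, Jun 18→Olsen, Jun 19→Novak, Jun 20→Greco, Jun 21→Ferraro, Jun 22→Petrov.
Loads: Olsen 1/1, Greco 2/2, Novak 2/2, Petrov 1/1, Ferraro 2/2, Costa 1/1.

9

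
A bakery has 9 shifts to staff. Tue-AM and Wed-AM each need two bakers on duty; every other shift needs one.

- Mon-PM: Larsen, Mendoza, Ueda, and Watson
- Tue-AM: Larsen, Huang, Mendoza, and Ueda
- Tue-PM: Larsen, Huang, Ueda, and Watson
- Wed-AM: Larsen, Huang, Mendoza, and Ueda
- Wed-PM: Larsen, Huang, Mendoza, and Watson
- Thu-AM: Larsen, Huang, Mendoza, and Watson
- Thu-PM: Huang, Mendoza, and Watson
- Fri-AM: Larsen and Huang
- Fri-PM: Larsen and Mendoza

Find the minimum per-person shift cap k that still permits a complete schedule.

With 5 bakers and 11 worker-slots to fill, someone must work at least ⌈11/5⌉ = 3 shifts, so k ≥ 3.
k = 3 works: Mon-PM→Larsen, Tue-AM→Mendoza+Ueda, Tue-PM→Huang, Wed-AM→Mendoza+Ueda, Wed-PM→Huang, Thu-AM→Mendoza, Thu-PM→Huang, Fri-AM→Larsen, Fri-PM→Larsen.
Loads: Larsen 3, Huang 3, Mendoza 3, Ueda 2, Watson 0 — all ≤ 3.

3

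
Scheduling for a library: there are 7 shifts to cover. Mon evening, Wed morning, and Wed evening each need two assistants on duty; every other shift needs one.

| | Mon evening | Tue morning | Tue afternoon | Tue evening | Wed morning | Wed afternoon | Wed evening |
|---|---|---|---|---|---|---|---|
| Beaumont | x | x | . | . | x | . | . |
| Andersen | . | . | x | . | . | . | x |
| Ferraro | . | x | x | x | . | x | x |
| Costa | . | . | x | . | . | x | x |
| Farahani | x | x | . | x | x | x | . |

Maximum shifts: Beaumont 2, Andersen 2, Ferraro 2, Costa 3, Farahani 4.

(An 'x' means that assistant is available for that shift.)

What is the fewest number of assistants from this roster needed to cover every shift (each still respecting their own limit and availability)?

10 slots to fill and no one can take more than 4, so at least ⌈10/4⌉ = 3 assistants are needed.
Any 3 assistants together have capacity at most 4+3+2 = 9 < 10 slots, so 3 can never suffice.
Beaumont, Andersen, Ferraro, and Farahani alone can cover everything: Mon evening→Beaumont+Farahani, Tue morning→Farahani, Tue afternoon→Andersen, Tue evening→Ferraro, Wed morning→Beaumont+Farahani, Wed afternoon→Farahani, Wed evening→Andersen+Ferraro.

4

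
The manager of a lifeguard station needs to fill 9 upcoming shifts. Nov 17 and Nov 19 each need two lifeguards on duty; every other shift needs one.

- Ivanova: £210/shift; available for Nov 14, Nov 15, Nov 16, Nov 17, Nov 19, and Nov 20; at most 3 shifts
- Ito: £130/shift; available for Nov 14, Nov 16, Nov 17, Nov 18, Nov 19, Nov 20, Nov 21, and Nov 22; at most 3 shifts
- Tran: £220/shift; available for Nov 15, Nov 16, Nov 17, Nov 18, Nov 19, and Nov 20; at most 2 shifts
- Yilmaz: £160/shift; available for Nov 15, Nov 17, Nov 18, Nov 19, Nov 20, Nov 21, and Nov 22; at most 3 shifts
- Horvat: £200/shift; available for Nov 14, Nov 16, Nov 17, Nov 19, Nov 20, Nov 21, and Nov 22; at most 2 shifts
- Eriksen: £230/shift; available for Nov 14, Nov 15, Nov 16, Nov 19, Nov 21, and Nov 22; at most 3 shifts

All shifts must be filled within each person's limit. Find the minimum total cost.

£1900

Picking the cheapest available lifeguard for each shift independently would cost £1520, but that ignores the shift limits.
An optimal schedule: Nov 14→Ito, Nov 15→Yilmaz, Nov 16→Horvat, Nov 17→Yilmaz+Ivanova, Nov 18→Ito, Nov 19→Horvat+Ivanova, Nov 20→Ivanova, Nov 21→Ito, Nov 22→Yilmaz.
Total: 130 + 160 + 200 + 160 + 210 + 130 + 200 + 210 + 210 + 130 + 160 = £1900.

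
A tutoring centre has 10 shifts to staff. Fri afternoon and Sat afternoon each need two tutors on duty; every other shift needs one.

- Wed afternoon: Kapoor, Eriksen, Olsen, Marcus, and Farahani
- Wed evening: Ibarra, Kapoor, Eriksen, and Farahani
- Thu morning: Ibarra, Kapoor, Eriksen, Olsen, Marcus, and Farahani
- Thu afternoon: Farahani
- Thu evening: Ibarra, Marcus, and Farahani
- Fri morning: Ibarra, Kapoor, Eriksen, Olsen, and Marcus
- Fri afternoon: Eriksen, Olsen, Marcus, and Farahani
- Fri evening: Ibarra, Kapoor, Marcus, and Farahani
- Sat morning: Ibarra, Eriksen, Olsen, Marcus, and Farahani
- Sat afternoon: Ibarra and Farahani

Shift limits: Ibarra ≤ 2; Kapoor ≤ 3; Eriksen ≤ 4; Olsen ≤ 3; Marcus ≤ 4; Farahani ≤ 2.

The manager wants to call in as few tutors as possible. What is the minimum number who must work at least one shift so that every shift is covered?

4

12 slots to fill and no one can take more than 4, so at least ⌈12/4⌉ = 3 tutors are needed.
Any 3 tutors together have capacity at most 4+4+3 = 11 < 12 slots, so 3 can never suffice.
Ibarra, Eriksen, Marcus, and Farahani alone can cover everything: Wed afternoon→Eriksen, Wed evening→Ibarra, Thu morning→Eriksen, Thu afternoon→Farahani, Thu evening→Marcus, Fri morning→Eriksen, Fri afternoon→Eriksen+Marcus, Fri evening→Marcus, Sat morning→Marcus, Sat afternoon→Ibarra+Farahani.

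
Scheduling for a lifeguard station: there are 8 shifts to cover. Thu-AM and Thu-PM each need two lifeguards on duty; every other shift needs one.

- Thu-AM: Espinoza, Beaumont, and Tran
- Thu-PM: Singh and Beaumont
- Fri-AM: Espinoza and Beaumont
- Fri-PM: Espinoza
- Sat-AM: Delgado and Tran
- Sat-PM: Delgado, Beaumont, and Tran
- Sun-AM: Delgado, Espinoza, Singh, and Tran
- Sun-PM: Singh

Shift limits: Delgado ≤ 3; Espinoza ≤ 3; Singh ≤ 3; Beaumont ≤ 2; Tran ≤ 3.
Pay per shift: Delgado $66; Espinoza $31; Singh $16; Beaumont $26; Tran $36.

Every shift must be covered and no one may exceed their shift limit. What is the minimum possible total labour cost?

$265

Thu-PM can only be covered by Singh and Beaumont, so that assignment is forced.
Fri-PM can only be covered by Espinoza, so that assignment is forced.
Sun-PM can only be covered by Singh, so that assignment is forced.
Picking the cheapest available lifeguard for each shift independently would cost $250, but that ignores the shift limits.
An optimal schedule: Thu-AM→Beaumont+Espinoza, Thu-PM→Singh+Beaumont, Fri-AM→Espinoza, Fri-PM→Espinoza, Sat-AM→Tran, Sat-PM→Tran, Sun-AM→Singh, Sun-PM→Singh.
Total: 26 + 31 + 16 + 26 + 31 + 31 + 36 + 36 + 16 + 16 = $265.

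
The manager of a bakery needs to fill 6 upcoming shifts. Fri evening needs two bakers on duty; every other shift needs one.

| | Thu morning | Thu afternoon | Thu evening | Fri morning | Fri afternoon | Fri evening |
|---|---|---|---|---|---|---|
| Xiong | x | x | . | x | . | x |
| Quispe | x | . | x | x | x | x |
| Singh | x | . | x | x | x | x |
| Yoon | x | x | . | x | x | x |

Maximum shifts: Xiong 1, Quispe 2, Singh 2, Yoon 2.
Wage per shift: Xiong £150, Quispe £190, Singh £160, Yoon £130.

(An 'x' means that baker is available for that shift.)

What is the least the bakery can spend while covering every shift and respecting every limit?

£1110

Picking the cheapest available baker for each shift independently would cost £960, but that ignores the shift limits.
An optimal schedule: Thu morning→Singh, Thu afternoon→Xiong, Thu evening→Quispe, Fri morning→Yoon, Fri afternoon→Quispe, Fri evening→Singh+Yoon.
Total: 160 + 150 + 190 + 130 + 190 + 160 + 130 = £1110.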